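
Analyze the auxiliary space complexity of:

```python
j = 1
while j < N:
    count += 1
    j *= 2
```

Space complexity: O(1).
Only a constant amount of auxiliary storage is used; nothing grows with n.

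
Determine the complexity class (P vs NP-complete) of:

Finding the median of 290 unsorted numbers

This problem is in P: linear-time selection (median-of-medians) runs in O(n).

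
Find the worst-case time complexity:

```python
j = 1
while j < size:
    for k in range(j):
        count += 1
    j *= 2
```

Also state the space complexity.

Time complexity: O(n).
Space complexity: O(1).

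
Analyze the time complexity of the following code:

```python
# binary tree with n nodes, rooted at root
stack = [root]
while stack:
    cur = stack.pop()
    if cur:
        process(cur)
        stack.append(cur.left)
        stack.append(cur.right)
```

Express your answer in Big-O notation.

Time complexity: O(n).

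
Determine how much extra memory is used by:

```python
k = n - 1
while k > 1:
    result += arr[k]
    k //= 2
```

Space complexity: O(1).
Only a constant amount of auxiliary storage is used; nothing grows with n.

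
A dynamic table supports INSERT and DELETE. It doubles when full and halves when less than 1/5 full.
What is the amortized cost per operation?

Using potential function Phi = |2*num_items - table_size| when load > 1/2, and Phi = table_size/2 - num_items otherwise. The gap of 1/5 vs 1/2 for shrinking prevents thrashing. Both insert and delete have O(1) amortized cost.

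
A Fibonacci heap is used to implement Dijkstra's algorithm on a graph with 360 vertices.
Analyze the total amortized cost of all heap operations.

Dijkstra performs 360 insert, 360 extract-min, and at most E decrease-key operations. With Fibonacci heap: insert O(1) amortized, extract-min O(log n) amortized, decrease-key O(1) amortized. Total with n = 360: O(n * 1 + n * log n + E * 1) = O(n log n + E).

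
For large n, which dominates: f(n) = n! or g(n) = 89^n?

f(n) = n! grows faster: n!/89^n -> infinity by Stirling.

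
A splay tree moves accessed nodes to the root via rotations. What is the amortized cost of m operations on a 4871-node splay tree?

Using a potential function Phi = sum of log(size of subtree) for each node, each splay operation has amortized cost O(log n) where n = 4871. Bad individual operations (O(n)) are offset by decreased potential.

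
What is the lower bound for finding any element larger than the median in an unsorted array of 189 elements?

To find an element larger than the median of 189 elements, we must see Omega(n) elements. Without seeing enough elements, an adversary can make any unseen element the median.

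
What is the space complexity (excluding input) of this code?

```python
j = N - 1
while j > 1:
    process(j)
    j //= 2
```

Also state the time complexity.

Space complexity: O(1).
Only a constant amount of auxiliary storage is used; nothing grows with n.
Time complexity: O(log n).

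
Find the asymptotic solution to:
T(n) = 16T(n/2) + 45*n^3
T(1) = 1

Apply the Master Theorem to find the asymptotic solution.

a=16, b=2, f(n)=45*n^3. log_2(16) = 4. Case 1 of Master Theorem: T(n) = O(n^4).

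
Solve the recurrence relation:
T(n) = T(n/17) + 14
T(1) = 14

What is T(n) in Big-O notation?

Each step divides n by 17 and adds 14. After log_17(n) steps, T(n) = O(log n).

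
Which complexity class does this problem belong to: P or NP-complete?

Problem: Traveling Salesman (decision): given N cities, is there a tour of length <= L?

This problem is NP-complete: reduces from Hamiltonian Cycle.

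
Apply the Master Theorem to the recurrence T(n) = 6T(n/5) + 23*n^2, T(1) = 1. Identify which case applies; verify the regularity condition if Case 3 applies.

a=6, b=5, f(n)=23*n^2.
log_5(6) = 1.113 < 2.
f(n) = Omega(n^(1.113+epsilon)) for some epsilon > 0, so Case 3 is the candidate.
Regularity: a*f(n/b) = 6*23*(n/5)^2 = (6/25)*23*n^2 <= c*f(n) with c = 6/25 < 1. Satisfied.
Case 3: T(n) = Theta(n^2).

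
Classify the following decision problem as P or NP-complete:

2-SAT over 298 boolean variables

This problem is in P: 2-SAT is solvable in linear time via implication-graph SCCs.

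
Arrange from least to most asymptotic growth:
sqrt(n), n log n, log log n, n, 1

Ordered by growth rate: 1 < log log n < sqrt(n) < n < n log n.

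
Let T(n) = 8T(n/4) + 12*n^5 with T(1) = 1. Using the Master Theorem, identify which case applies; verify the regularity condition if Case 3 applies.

a=8, b=4, f(n)=12*n^5.
log_4(8) = 1.5 < 5.
f(n) = Omega(n^(1.5+epsilon)) for some epsilon > 0, so Case 3 is the candidate.
Regularity: a*f(n/b) = 8*12*(n/4)^5 = (8/1024)*12*n^5 <= c*f(n) with c = 8/1024 < 1. Satisfied.
Case 3: T(n) = Theta(n^5).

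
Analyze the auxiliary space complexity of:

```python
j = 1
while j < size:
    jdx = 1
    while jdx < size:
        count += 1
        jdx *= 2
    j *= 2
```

Space complexity: O(1).
Only a constant amount of auxiliary storage is used; nothing grows with n.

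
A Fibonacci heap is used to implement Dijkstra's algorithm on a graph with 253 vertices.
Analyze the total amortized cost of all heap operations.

Dijkstra performs 253 insert, 253 extract-min, and at most E decrease-key operations. With Fibonacci heap: insert O(1) amortized, extract-min O(log n) amortized, decrease-key O(1) amortized. Total with n = 253: O(n * 1 + n * log n + E * 1) = O(n log n + E).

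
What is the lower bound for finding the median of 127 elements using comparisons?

To find the median of 127 elements, every element must be compared at least once, so the lower bound is Omega(n). The BFPRT algorithm achieves O(n), making this tight.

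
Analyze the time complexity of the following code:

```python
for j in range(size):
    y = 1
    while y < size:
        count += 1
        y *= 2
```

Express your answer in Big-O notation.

Time complexity: O(n log n).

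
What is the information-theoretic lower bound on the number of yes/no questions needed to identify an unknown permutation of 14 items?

There are 14! = 87178291200 permutations. Each yes/no question gives at most 1 bit, so at least ceil(log_2(87178291200)) = 37 questions are needed.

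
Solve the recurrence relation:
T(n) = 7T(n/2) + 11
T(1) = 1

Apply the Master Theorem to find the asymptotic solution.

a=7, b=2, f(n)=11. log_2(7) = 2.807. Case 1 of Master Theorem: T(n) = O(n^2.807).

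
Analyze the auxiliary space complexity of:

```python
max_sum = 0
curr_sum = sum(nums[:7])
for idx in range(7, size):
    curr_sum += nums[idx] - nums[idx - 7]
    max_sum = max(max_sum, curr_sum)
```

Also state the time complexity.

Space complexity: O(1).
Only a constant amount of auxiliary storage is used; nothing grows with n.
Time complexity: O(n).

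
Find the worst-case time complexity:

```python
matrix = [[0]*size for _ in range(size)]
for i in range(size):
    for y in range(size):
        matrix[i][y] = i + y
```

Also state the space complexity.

Time complexity: O(n^2).
Space complexity: O(n^2).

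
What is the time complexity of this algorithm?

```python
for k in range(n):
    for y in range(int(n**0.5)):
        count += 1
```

Time complexity: O(n * sqrt(n)).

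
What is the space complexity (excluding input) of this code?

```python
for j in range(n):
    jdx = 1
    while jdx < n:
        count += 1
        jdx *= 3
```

Space complexity: O(1).
Only a constant amount of auxiliary storage is used; nothing grows with n.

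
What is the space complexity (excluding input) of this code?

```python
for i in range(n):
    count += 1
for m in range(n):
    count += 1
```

Space complexity: O(1).
Only a constant amount of auxiliary storage is used; nothing grows with n.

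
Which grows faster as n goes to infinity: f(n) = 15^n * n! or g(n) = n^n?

f(n) = 15^n * n! grows faster: by Stirling n! ~ sqrt(2 pi n)(n/e)^n, so 15^n n! / n^n ~ (15/e)^n sqrt(2 pi n) -> infinity since 15/e > 1.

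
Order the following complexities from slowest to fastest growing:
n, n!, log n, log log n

Ordered by growth rate: log log n < log n < n < n!.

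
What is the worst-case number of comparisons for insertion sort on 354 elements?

Insertion sort on reverse-sorted input: 1 + 2 + ... + (354-1) = 62481 comparisons.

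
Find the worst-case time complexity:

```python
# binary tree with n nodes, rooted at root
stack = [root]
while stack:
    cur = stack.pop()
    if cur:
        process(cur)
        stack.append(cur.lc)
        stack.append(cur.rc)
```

Time complexity: O(n).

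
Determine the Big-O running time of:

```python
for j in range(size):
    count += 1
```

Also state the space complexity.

Time complexity: O(n).
Space complexity: O(1).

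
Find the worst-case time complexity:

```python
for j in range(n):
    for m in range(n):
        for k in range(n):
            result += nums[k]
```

Time complexity: O(n^3).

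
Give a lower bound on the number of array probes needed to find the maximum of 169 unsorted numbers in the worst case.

Adversary: any unprobed cell could hold a value larger than everything seen so far. If fewer than 169 cells are probed, the adversary places the max in an unprobed cell. So all 169 cells must be examined; together with 169-1 comparisons this is tight.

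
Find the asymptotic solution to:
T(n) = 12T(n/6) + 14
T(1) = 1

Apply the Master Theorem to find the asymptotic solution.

a=12, b=6, f(n)=14. log_6(12) = 1.387. Case 1 of Master Theorem: T(n) = O(n^1.387).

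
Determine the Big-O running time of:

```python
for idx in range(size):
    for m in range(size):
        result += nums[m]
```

Time complexity: O(n^2).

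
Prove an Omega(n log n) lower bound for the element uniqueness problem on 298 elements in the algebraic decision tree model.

In the algebraic decision tree model, element uniqueness on 298 elements is equivalent to determining which cell of an arrangement of C(298,2) = 44253 hyperplanes x_i = x_j contains the input point. Ben-Or's theorem shows this requires Omega(n log n).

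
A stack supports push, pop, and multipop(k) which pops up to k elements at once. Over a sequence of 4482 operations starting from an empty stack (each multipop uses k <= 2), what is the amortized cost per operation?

Each element is pushed exactly once and popped at most once (whether by pop or as part of a multipop). So the total number of individual pops over the whole sequence is at most the number of pushes, which is at most 4482. Total work <= 2 * 4482, hence O(1) amortized per operation.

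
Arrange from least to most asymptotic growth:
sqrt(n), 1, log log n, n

Ordered by growth rate: 1 < log log n < sqrt(n) < n.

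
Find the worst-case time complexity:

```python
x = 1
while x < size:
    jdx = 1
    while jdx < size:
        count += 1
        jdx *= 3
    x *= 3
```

Time complexity: O(log^2 n).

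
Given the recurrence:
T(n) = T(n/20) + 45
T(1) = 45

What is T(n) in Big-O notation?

Each step divides n by 20 and adds 45. After log_20(n) steps, T(n) = O(log n).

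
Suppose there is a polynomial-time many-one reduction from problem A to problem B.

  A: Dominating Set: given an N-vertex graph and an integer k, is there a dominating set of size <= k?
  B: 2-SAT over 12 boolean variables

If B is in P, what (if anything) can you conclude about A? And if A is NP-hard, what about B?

A poly-time reduction A <=_p B means any A-instance can be transformed to a B-instance in poly time.
If B is in P: compose the reduction with B's poly-time algorithm to solve A in poly time, so A is in P.
If A is NP-hard: every NP problem reduces to A, which reduces to B; composing reductions, every NP problem reduces to B, so B is NP-hard.
(Here in fact A is NP-complete and B is in P, so no such reduction is known -- its existence would imply P = NP; the analysis concerns only what the assumed reduction would or would not let you conclude.)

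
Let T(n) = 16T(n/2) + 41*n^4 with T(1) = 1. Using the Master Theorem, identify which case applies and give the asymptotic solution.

a=16, b=2, f(n)=41*n^4.
log_2(16) = 4, so n^(log_b(a)) = n^4.
f(n) = Theta(n^4), so Case 2 applies.
T(n) = Theta(n^4 log n).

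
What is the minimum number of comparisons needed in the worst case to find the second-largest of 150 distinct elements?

Lower bound: finding the max needs 150-1 comparisons. By the adversary weight-doubling argument, the max must personally win >= ceil(log_2(150)) = 8 comparisons; the 2nd-largest is among those 8 losers, needing 8-1 more comparisons. Total >= 150-1 + 8-1 = 156. A balanced knockout tournament achieves this.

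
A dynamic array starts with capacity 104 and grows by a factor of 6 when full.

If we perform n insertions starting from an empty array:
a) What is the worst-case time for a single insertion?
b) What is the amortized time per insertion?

(a) Worst-case single insertion: O(n) -- when the array is full at capacity c, the resize copies all c elements, and c can be Theta(n).
(b) Resizes happen at sizes 104, 624, 3744, ... Total copy cost for n insertions: 104 + 624 + ... = O(n) (geometric series with ratio 1/6). Amortized cost per insertion: O(n)/n = O(1).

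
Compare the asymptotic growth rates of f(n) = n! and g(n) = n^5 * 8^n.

f(n) = n! grows faster: by Stirling n! ~ (n/e)^n sqrt(2*pi*n); (n/e)^n eventually dominates n^5 * 8^n.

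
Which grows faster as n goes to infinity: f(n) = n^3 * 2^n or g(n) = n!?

g(n) = n! grows faster: by Stirling n! ~ (n/e)^n sqrt(2*pi*n); (n/e)^n eventually dominates n^3 * 2^n.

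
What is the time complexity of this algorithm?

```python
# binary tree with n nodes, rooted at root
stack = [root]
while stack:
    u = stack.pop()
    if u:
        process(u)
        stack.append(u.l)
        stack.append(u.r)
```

Time complexity: O(n).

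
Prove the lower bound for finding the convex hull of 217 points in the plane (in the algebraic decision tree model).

Reduction from sorting: given 217 numbers x_1,...,x_{217}, map x_i to the point (x_i, x_i^2) on the parabola y = x^2. All points are on the convex hull, and walking the hull gives them in sorted x-order. Since sorting requires Omega(n log n), so does planar convex hull.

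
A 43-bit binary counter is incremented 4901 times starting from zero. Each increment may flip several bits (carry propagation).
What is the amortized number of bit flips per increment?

Bit i flips on every 2^i-th increment, so over 4901 increments bit i flips floor(4901/2^i) times. Summing over i: total flips < 2 * 4901. Amortized: < 2 = O(1) per increment.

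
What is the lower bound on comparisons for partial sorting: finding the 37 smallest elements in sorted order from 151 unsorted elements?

Finding 37 smallest of 151 in sorted order: Omega(151) to identify the 37 smallest, plus Omega(37 log 37) to sort them. Total: Omega(n + k log k).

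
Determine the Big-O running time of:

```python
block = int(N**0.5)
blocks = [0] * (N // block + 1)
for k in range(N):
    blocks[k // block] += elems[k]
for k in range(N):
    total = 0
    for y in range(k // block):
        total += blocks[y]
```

Time complexity: O(n * sqrt(n)).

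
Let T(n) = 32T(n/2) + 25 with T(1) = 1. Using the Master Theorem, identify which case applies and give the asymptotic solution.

a=32, b=2, f(n)=25.
log_2(32) = 5 > 0.
Since f(n) = O(n^0) is polynomially smaller than n^5, Case 1 applies.
T(n) = Theta(n^5).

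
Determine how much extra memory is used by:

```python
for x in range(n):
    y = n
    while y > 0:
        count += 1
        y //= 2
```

Space complexity: O(1).
Only a constant amount of auxiliary storage is used; nothing grows with n.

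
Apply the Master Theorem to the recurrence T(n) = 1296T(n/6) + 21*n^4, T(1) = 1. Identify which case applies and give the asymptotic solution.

a=1296, b=6, f(n)=21*n^4.
log_6(1296) = 4, so n^(log_b(a)) = n^4.
f(n) = Theta(n^4), so Case 2 applies.
T(n) = Theta(n^4 log n).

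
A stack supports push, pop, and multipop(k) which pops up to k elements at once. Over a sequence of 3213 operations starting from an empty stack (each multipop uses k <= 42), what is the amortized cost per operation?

Each element is pushed exactly once and popped at most once (whether by pop or as part of a multipop). So the total number of individual pops over the whole sequence is at most the number of pushes, which is at most 3213. Total work <= 2 * 3213, hence O(1) amortized per operation.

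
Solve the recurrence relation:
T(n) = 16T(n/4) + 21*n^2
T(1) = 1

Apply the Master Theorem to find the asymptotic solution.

a=16, b=4, f(n)=21*n^2. log_4(16) = 2. Case 2: T(n) = O(n^2 log n).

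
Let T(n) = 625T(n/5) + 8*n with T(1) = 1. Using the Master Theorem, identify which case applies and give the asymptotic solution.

a=625, b=5, f(n)=8*n.
log_5(625) = 4 > 1.
Since f(n) = O(n^1) is polynomially smaller than n^4, Case 1 applies.
T(n) = Theta(n^4).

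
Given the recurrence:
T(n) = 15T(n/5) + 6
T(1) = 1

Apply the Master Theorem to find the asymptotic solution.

a=15, b=5, f(n)=6. log_5(15) = 1.683. Case 1 of Master Theorem: T(n) = O(n^1.683).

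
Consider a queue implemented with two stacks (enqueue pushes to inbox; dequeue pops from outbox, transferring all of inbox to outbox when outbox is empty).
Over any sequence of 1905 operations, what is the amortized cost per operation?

Each element is pushed to inbox once, popped once, pushed to outbox once, and popped once: 4 unit operations over its lifetime. Over 1905 operations the total work is O(1905). Amortized O(1) per enqueue/dequeue.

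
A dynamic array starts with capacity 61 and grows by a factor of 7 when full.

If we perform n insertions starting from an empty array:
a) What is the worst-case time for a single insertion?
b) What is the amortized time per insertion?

(a) Worst-case single insertion: O(n) -- when the array is full at capacity c, the resize copies all c elements, and c can be Theta(n).
(b) Resizes happen at sizes 61, 427, 2989, ... Total copy cost for n insertions: 61 + 427 + ... = O(n) (geometric series with ratio 1/7). Amortized cost per insertion: O(n)/n = O(1).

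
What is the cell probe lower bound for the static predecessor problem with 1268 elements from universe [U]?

The Patrascu-Thorup lower bound shows any data structure on n = 1268 elements using O(n * polylog(n)) space requires Omega(log log U) query time. van Emde Boas trees achieve O(log log U) with O(U) space.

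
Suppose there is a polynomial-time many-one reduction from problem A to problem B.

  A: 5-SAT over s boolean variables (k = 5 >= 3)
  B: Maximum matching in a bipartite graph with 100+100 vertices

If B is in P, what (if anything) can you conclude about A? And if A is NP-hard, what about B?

A poly-time reduction A <=_p B means any A-instance can be transformed to a B-instance in poly time.
If B is in P: compose the reduction with B's poly-time algorithm to solve A in poly time, so A is in P.
If A is NP-hard: every NP problem reduces to A, which reduces to B; composing reductions, every NP problem reduces to B, so B is NP-hard.
(Here in fact A is NP-complete and B is in P, so no such reduction is known -- its existence would imply P = NP; the analysis concerns only what the assumed reduction would or would not let you conclude.)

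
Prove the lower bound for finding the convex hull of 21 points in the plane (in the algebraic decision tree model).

Reduction from sorting: given 21 numbers x_1,...,x_{21}, map x_i to the point (x_i, x_i^2) on the parabola y = x^2. All points are on the convex hull, and walking the hull gives them in sorted x-order. Since sorting requires Omega(n log n), so does planar convex hull.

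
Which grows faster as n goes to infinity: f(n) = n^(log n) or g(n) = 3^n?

g(n) = 3^n grows faster: take logs: log(n^(log n)) = (log n)^2, log(3^n) = n log 3; n dominates (log n)^2.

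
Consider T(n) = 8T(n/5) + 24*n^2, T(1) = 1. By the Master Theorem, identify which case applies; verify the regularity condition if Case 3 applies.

a=8, b=5, f(n)=24*n^2.
log_5(8) = 1.292 < 2.
f(n) = Omega(n^(1.292+epsilon)) for some epsilon > 0, so Case 3 is the candidate.
Regularity: a*f(n/b) = 8*24*(n/5)^2 = (8/25)*24*n^2 <= c*f(n) with c = 8/25 < 1. Satisfied.
Case 3: T(n) = Theta(n^2).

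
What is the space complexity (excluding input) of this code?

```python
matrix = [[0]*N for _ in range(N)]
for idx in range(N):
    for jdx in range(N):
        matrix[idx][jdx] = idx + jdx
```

Space complexity: O(n^2).
A 2D structure of size n x n is allocated.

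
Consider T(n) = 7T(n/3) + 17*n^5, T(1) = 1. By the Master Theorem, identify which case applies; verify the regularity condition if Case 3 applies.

a=7, b=3, f(n)=17*n^5.
log_3(7) = 1.771 < 5.
f(n) = Omega(n^(1.771+epsilon)) for some epsilon > 0, so Case 3 is the candidate.
Regularity: a*f(n/b) = 7*17*(n/3)^5 = (7/243)*17*n^5 <= c*f(n) with c = 7/243 < 1. Satisfied.
Case 3: T(n) = Theta(n^5).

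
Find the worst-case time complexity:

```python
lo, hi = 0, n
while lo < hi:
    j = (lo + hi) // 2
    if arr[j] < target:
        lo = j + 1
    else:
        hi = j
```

Time complexity: O(log n).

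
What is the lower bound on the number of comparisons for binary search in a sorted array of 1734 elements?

With 1734 possible positions, we need at least ceil(log_2(1734)) = 11 comparisons. Each comparison splits the remaining candidates by at most half.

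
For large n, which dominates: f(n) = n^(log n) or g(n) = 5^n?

g(n) = 5^n grows faster: take logs: log(n^(log n)) = (log n)^2, log(5^n) = n log 5; n dominates (log n)^2.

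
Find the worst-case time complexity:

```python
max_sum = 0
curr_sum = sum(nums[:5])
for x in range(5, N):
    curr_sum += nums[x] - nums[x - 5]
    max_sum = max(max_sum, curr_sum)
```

Time complexity: O(n).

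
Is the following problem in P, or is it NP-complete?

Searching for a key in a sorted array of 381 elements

This problem is in P: binary search runs in O(log n).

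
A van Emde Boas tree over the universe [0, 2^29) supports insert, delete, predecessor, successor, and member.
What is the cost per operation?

vEB recursively partitions [0, 536870912) into sqrt(u) clusters of size sqrt(u). Each operation recurses into either one cluster or the summary, never both: T(u) = T(sqrt(u)) + O(1) => T(u) = O(log log u) = O(log 29). This is worst-case, not just amortized.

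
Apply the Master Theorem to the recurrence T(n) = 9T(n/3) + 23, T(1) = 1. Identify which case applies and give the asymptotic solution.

a=9, b=3, f(n)=23.
log_3(9) = 2 > 0.
Since f(n) = O(n^0) is polynomially smaller than n^2, Case 1 applies.
T(n) = Theta(n^2).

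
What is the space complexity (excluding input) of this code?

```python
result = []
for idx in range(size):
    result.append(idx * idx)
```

Space complexity: O(n).
Auxiliary storage grows linearly with the input size n in the worst case.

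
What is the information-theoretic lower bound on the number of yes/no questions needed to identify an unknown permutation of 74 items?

There are 74! = 330788544151938641225953028221253782145683251820934971170611926835411235700971565459250872320000000000000000 permutations. Each yes/no question gives at most 1 bit, so at least ceil(log_2(330788544151938641225953028221253782145683251820934971170611926835411235700971565459250872320000000000000000)) = 358 questions are needed.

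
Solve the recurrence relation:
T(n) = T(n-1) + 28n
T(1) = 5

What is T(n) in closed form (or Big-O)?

Unrolling: T(n) = 5 + 28*(2 + 3 + ... + n) = 5 + 28*(n(n+1)/2 - 1) = O(n^2).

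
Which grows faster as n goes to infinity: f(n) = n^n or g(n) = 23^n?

f(n) = n^n grows faster: n^n / 23^n = (n/23)^n -> infinity once n > 23.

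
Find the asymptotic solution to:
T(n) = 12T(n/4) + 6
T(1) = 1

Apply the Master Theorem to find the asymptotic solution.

a=12, b=4, f(n)=6. log_4(12) = 1.792. Case 1 of Master Theorem: T(n) = O(n^1.792).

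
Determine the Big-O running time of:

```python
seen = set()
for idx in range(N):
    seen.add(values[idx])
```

Time complexity: O(n).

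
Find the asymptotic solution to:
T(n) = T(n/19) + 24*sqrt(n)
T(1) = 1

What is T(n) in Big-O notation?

Each level contributes sqrt(n/19^k). Geometric series with ratio 1/sqrt(19) < 1 sums to O(sqrt(n)).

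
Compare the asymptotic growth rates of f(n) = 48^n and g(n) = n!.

g(n) = n! grows faster: n!/48^n -> infinity by Stirling.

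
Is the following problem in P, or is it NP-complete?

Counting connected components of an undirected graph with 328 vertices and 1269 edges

This problem is in P: BFS/DFS visits each vertex and edge once: O(V+E).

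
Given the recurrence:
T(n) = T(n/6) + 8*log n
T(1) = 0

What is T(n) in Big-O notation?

Each of the log_6(n) levels adds O(log n). T(n) = O(log^2 n).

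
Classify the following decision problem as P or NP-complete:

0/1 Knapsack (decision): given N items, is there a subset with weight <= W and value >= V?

This problem is NP-complete: reduces from Subset Sum.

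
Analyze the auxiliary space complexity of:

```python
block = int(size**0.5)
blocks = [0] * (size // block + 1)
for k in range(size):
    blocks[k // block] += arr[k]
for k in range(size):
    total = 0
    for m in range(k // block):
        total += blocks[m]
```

Space complexity: O(sqrt(n)).
Storage scales with sqrt(n).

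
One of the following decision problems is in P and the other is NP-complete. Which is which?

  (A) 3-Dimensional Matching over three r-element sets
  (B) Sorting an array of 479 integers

(A) is NP-complete: one of Karp's 21 NP-complete problems.
(B) is P: merge sort runs in O(n log n).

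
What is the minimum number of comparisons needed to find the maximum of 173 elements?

Finding the maximum requires 172 comparisons. Each comparison eliminates exactly one candidate. With 173 candidates, we need 172 eliminations.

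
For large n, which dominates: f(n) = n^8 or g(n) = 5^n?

g(n) = 5^n grows faster: any exponential with base > 1 dominates every polynomial.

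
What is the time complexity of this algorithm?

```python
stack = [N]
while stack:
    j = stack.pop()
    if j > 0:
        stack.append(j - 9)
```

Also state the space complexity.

Time complexity: O(n).
Space complexity: O(1).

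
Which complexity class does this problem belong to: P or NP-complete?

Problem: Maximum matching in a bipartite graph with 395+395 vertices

This problem is in P: Hopcroft-Karp runs in O(E sqrt(V)).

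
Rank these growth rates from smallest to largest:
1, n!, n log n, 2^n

Ordered by growth rate: 1 < n log n < 2^n < n!.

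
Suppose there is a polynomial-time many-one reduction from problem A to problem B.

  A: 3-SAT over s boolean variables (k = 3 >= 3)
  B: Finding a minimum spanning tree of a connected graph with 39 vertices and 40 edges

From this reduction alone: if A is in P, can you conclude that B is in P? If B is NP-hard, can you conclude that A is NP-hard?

A poly-time reduction A <=_p B transfers tractability DOWN (B easy => A easy) and hardness UP (A hard => B hard), not the reverse.
From A in P, the reduction alone does NOT give B in P: any problem in P trivially reduces to SAT, yet SAT is not known to be in P.
From B NP-hard, the reduction alone does NOT give A NP-hard: again, easy problems reduce to hard ones.
(Here in fact A is NP-complete and B is in P, so no such reduction is known -- its existence would imply P = NP; the analysis concerns only what the assumed reduction would or would not let you conclude.)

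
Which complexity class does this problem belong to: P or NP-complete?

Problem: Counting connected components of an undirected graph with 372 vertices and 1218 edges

This problem is in P: BFS/DFS visits each vertex and edge once: O(V+E).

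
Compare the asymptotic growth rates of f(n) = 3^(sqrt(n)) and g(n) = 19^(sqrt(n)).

g(n) = 19^(sqrt(n)) grows faster: ratio is (19/3)^(sqrt(n)) -> infinity since 19/3 > 1.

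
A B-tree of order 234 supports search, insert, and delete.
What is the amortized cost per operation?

B-tree of order 234 has height O(log_234 n). Each operation traverses the tree height. Splits during insert and merges during delete are O(1) each and occur at most once per level. Total cost per operation: O(log_234 n).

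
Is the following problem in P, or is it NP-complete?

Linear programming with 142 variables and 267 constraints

This problem is in P: the ellipsoid and interior-point methods run in polynomial time.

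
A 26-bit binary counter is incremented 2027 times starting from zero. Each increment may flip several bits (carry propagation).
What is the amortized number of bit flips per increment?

Bit i flips on every 2^i-th increment, so over 2027 increments bit i flips floor(2027/2^i) times. Summing over i: total flips < 2 * 2027. Amortized: < 2 = O(1) per increment.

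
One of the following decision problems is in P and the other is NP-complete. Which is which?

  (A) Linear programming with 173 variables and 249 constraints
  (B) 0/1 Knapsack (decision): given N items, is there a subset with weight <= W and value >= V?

(A) is P: the ellipsoid and interior-point methods run in polynomial time.
(B) is NP-complete: reduces from Subset Sum.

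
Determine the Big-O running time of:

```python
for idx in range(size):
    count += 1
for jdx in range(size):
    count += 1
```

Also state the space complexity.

Time complexity: O(n).
Space complexity: O(1).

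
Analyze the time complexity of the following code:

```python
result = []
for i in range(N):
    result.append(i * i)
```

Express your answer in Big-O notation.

Time complexity: O(n).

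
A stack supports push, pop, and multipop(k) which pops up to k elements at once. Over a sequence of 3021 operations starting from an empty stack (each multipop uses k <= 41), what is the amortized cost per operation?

Each element is pushed exactly once and popped at most once (whether by pop or as part of a multipop). So the total number of individual pops over the whole sequence is at most the number of pushes, which is at most 3021. Total work <= 2 * 3021, hence O(1) amortized per operation.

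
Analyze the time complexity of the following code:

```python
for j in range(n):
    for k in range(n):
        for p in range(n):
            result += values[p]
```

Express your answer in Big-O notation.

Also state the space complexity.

Time complexity: O(n^3).
Space complexity: O(1).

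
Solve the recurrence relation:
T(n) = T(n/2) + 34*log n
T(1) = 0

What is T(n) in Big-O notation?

Each of the log_2(n) levels adds O(log n). T(n) = O(log^2 n).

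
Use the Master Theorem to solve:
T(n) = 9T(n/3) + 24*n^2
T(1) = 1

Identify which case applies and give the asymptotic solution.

a=9, b=3, f(n)=24*n^2.
log_3(9) = 2, so n^(log_b(a)) = n^2.
f(n) = Theta(n^2), so Case 2 applies.
T(n) = Theta(n^2 log n).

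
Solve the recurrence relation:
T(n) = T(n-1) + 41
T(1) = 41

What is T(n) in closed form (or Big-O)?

Unrolling: T(n) = T(n-1) + 41 = T(n-2) + 2*41 = ... = T(1) + (n-1)*41 = 41 + (n-1)*41 = 41n.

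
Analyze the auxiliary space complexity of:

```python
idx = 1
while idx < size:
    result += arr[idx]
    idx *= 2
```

Space complexity: O(1).
Only a constant amount of auxiliary storage is used; nothing grows with n.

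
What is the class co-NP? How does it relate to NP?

co-NP is the class of problems whose complement is in NP. A problem is in co-NP if 'no' instances have short proofs. NP and co-NP may or may not be equal. If NP != co-NP, then P != NP. Tautology (is a formula always true?) is in co-NP.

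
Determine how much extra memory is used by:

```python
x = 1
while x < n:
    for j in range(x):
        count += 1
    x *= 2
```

Space complexity: O(1).
Only a constant amount of auxiliary storage is used; nothing grows with n.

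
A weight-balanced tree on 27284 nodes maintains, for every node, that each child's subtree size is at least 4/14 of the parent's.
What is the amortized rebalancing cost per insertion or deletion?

With balance ratio 4/14, tree height is O(log_{14/4}(27284)) = O(log n). A rebalance at a node of size s costs O(s) but requires Omega(s) updates in that subtree to retrigger. Summed over the O(log n) ancestors of the touched leaf, amortized rebalancing is O(log n).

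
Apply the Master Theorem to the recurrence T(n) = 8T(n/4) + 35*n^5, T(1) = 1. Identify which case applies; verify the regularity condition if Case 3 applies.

a=8, b=4, f(n)=35*n^5.
log_4(8) = 1.5 < 5.
f(n) = Omega(n^(1.5+epsilon)) for some epsilon > 0, so Case 3 is the candidate.
Regularity: a*f(n/b) = 8*35*(n/4)^5 = (8/1024)*35*n^5 <= c*f(n) with c = 8/1024 < 1. Satisfied.
Case 3: T(n) = Theta(n^5).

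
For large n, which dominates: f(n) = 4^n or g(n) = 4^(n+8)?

f(n) = 4^n and g(n) = 4^(n+8) are Theta of each other: 4^(n+8) = 4^8 * 4^n = Theta(4^n).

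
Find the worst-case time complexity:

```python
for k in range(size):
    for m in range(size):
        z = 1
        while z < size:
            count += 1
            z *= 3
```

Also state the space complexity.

Time complexity: O(n^2 log n).
Space complexity: O(1).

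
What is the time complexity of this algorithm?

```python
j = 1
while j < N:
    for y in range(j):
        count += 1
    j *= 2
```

Time complexity: O(n).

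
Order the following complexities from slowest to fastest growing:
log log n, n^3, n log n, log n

Ordered by growth rate: log log n < log n < n log n < n^3.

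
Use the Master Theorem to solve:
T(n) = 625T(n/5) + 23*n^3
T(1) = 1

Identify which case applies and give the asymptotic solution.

a=625, b=5, f(n)=23*n^3.
log_5(625) = 4 > 3.
Since f(n) = O(n^3) is polynomially smaller than n^4, Case 1 applies.
T(n) = Theta(n^4).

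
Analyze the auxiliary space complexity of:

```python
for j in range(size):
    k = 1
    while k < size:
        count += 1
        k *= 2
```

Space complexity: O(1).
Only a constant amount of auxiliary storage is used; nothing grows with n.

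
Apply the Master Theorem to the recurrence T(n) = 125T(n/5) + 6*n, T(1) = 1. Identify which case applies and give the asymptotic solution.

a=125, b=5, f(n)=6*n.
log_5(125) = 3 > 1.
Since f(n) = O(n^1) is polynomially smaller than n^3, Case 1 applies.
T(n) = Theta(n^3).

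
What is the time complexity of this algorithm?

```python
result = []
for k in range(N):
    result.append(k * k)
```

Time complexity: O(n).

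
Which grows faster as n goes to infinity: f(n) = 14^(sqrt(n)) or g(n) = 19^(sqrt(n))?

g(n) = 19^(sqrt(n)) grows faster: ratio is (19/14)^(sqrt(n)) -> infinity since 19/14 > 1.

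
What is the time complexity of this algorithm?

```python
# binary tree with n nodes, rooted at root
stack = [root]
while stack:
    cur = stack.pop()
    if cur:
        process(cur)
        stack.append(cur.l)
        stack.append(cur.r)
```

Time complexity: O(n).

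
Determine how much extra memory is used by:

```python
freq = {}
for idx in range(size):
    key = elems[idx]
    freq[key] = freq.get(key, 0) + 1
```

Space complexity: O(n).
Auxiliary storage grows linearly with the input size n in the worst case.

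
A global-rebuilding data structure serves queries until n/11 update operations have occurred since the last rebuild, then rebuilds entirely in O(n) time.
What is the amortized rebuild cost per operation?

The O(n) rebuild is triggered by n/11 operations, so each contributes O(n)/(n/11) = O(11) = O(1) to the rebuild cost.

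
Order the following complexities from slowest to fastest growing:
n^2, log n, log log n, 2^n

Ordered by growth rate: log log n < log n < n^2 < 2^n.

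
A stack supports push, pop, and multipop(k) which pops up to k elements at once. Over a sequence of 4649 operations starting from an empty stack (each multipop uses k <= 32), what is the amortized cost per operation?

Each element is pushed exactly once and popped at most once (whether by pop or as part of a multipop). So the total number of individual pops over the whole sequence is at most the number of pushes, which is at most 4649. Total work <= 2 * 4649, hence O(1) amortized per operation.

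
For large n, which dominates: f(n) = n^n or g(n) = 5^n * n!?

g(n) = 5^n * n! grows faster: by Stirling n! ~ sqrt(2 pi n)(n/e)^n, so 5^n n! / n^n ~ (5/e)^n sqrt(2 pi n) -> infinity since 5/e > 1.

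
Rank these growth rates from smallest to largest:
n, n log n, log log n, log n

Ordered by growth rate: log log n < log n < n < n log n.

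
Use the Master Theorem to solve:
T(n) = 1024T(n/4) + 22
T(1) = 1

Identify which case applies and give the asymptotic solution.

a=1024, b=4, f(n)=22.
log_4(1024) = 5 > 0.
Since f(n) = O(n^0) is polynomially smaller than n^5, Case 1 applies.
T(n) = Theta(n^5).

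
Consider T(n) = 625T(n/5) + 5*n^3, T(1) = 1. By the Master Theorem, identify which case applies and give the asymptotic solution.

a=625, b=5, f(n)=5*n^3.
log_5(625) = 4 > 3.
Since f(n) = O(n^3) is polynomially smaller than n^4, Case 1 applies.
T(n) = Theta(n^4).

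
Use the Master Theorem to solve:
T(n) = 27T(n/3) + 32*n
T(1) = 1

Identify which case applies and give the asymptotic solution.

a=27, b=3, f(n)=32*n.
log_3(27) = 3 > 1.
Since f(n) = O(n^1) is polynomially smaller than n^3, Case 1 applies.
T(n) = Theta(n^3).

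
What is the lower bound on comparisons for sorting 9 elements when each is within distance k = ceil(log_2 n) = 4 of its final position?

Partition the 9 positions into floor(n/k) blocks of k = 4 consecutive positions; any permutation within a block keeps every element within k of its final position, so there are at least (k!)^(n/k) distinguishable inputs. Lower bound: log_2((k!)^(n/k)) = (n/k) * log_2(k!) = Theta(n log k); with k = ceil(log_2 n), this is Omega(n log log n).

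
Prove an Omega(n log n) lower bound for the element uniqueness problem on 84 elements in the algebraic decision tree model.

In the algebraic decision tree model, element uniqueness on 84 elements is equivalent to determining which cell of an arrangement of C(84,2) = 3486 hyperplanes x_i = x_j contains the input point. Ben-Or's theorem shows this requires Omega(n log n).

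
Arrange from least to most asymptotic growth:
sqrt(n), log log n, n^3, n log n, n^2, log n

Ordered by growth rate: log log n < log n < sqrt(n) < n log n < n^2 < n^3.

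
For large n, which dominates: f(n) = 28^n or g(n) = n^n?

g(n) = n^n grows faster: n^n / 28^n = (n/28)^n -> infinity once n > 28.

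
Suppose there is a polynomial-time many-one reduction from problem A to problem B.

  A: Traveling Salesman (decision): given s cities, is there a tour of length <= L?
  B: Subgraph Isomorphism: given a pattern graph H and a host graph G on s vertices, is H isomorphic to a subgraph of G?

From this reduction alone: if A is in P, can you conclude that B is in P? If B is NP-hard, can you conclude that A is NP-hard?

A poly-time reduction A <=_p B transfers tractability DOWN (B easy => A easy) and hardness UP (A hard => B hard), not the reverse.
From A in P, the reduction alone does NOT give B in P: any problem in P trivially reduces to SAT, yet SAT is not known to be in P.
From B NP-hard, the reduction alone does NOT give A NP-hard: again, easy problems reduce to hard ones.
(Here in fact A is NP-complete and B is NP-complete.)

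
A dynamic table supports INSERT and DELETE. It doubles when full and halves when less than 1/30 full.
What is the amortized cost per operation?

Using potential function Phi = |2*num_items - table_size| when load > 1/2, and Phi = table_size/2 - num_items otherwise. The gap of 1/30 vs 1/2 for shrinking prevents thrashing. Both insert and delete have O(1) amortized cost.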